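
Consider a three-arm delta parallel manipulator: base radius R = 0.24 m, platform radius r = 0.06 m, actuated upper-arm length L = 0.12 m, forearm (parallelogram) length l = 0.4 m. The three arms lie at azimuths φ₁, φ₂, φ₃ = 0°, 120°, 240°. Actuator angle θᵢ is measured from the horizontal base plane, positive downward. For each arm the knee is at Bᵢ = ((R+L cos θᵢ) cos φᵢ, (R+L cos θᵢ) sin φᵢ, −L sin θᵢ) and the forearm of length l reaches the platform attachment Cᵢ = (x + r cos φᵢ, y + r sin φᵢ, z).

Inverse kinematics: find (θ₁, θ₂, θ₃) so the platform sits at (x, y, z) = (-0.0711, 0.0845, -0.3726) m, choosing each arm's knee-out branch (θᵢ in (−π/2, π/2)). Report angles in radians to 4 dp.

arm 1 (φ=0.0°): x'=-0.0711, y'=0.0845
  e−x'=0.2511;  (l²−L²−(e−x')²−y'²−z²)/2L = -0.2643
  γ=atan2(-0.3726,0.2511)=-0.9778;  ψ=arccos(-0.5881)=2.1996;  θ1=γ+ψ≈1.2218
φ2=120.0° → target in arm frame (0.1087, 0.0193)
  A=0.0713, B=-0.3726, C=(l²−L²−A²−y'²−z²)/(2L)=0.0055
  γ=atan2(-0.3726,0.0713)=-1.3818;  ψ=arccos(0.0145)=1.5563;  θ2=γ+ψ≈0.1745
φ3=240.0° → target in arm frame (-0.0376, -0.1038)
  A cos θ + B sin θ = C:  0.2176·cos θ + -0.3726·sin θ = -0.2141
  √(A²+B²)=0.4315;  θ3 = -1.0422+2.0899 ≈ 1.0477

θ₁ = 1.2218, θ₂ = 0.1745, θ₃ = 1.0477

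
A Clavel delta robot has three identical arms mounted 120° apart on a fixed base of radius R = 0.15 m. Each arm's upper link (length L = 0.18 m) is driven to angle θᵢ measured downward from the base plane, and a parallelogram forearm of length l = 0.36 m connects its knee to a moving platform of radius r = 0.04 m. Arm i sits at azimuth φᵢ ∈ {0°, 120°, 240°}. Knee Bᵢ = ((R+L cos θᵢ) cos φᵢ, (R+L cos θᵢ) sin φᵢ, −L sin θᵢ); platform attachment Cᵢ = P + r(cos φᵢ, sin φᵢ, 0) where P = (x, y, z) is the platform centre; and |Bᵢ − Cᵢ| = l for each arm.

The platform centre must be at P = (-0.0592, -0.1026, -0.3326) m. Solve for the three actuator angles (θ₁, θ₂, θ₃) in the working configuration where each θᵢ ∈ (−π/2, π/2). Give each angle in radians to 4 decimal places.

θ₁ = 0.8727, θ₂ = 0.8729, θ₃ = 0.0875

φ1=0.0° → target in arm frame (-0.0592, -0.1026)
  A=0.1692, B=-0.3326, C=(l²−L²−A²−y'²−z²)/(2L)=-0.1461
  θ1 = atan2(B,A) + arccos(C/0.3732) = 0.8727
φ2=120.0° → target in arm frame (-0.0593, 0.1026)
  A cos θ + B sin θ = C:  0.1693·cos θ + -0.3326·sin θ = -0.1461
  θ2 = atan2(B,A) + arccos(C/0.3732) = 0.8729
rotate P by −φ3: (0.1185, 0.0000, -0.3326)
  e−x'=-0.0085;  (l²−L²−(e−x')²−y'²−z²)/2L = -0.0375
  θ3 = atan2(B,A) + arccos(C/0.3327) = 0.0875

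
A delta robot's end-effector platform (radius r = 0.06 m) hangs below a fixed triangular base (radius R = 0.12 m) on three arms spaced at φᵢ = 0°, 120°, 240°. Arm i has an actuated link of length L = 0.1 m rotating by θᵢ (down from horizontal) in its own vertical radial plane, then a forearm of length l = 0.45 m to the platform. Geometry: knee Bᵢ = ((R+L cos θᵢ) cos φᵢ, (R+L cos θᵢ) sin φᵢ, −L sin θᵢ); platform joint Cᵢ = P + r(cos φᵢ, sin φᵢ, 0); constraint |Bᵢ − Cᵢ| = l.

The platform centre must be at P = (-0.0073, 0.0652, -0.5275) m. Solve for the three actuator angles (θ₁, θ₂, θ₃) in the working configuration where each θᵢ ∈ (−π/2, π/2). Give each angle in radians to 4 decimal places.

φ1=0.0° → target in arm frame (-0.0073, 0.0652)
  A=0.0673, B=-0.5275, C=(l²−L²−A²−y'²−z²)/(2L)=-0.4727
  θ1 = atan2(B,A) + arccos(C/0.5318) = 1.2218
rotate P by −φ2: (0.0601, -0.0263, -0.5275)
  A cos θ + B sin θ = C:  -0.0001·cos θ + -0.5275·sin θ = -0.4322
  θ2 = atan2(B,A) + arccos(C/0.5275) = 0.9601
arm 3 (φ=240.0°): x'=-0.0528, y'=-0.0389
  A=0.1128, B=-0.5275, C=(l²−L²−A²−y'²−z²)/(2L)=-0.5000
  θ3 = atan2(B,A) + arccos(C/0.5394) = 1.3967

θ₁ = 1.2218, θ₂ = 0.9601, θ₃ = 1.3967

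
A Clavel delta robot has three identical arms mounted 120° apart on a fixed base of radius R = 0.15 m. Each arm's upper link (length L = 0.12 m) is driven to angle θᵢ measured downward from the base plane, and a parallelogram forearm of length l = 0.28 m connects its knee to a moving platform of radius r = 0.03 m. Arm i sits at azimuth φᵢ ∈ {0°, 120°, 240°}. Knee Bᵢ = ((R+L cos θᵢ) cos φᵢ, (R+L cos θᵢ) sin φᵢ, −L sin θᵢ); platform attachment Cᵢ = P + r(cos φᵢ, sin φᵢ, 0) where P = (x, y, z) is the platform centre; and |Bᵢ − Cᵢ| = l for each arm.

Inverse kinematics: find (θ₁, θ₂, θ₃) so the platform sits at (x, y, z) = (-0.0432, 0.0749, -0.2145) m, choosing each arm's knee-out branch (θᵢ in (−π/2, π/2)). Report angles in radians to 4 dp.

θ₁ = 0.8726, θ₂ = -0.1745, θ₃ = 0.8730

arm 1 (φ=0.0°): x'=-0.0432, y'=0.0749
  A=0.1632, B=-0.2145, C=(l²−L²−A²−y'²−z²)/(2L)=-0.0594
  √(A²+B²)=0.2695;  θ1 = -0.9204+1.7930 ≈ 0.8726
rotate P by −φ2: (0.0865, 0.0000, -0.2145)
  e−x'=0.0335;  (l²−L²−(e−x')²−y'²−z²)/2L = 0.0703
  √(A²+B²)=0.2171;  θ2 = -1.4157+1.2412 ≈ -0.1745
rotate P by −φ3: (-0.0433, -0.0749, -0.2145)
  A=0.1633, B=-0.2145, C=(l²−L²−A²−y'²−z²)/(2L)=-0.0595
  θ3 = atan2(B,A) + arccos(C/0.2696) = 0.8730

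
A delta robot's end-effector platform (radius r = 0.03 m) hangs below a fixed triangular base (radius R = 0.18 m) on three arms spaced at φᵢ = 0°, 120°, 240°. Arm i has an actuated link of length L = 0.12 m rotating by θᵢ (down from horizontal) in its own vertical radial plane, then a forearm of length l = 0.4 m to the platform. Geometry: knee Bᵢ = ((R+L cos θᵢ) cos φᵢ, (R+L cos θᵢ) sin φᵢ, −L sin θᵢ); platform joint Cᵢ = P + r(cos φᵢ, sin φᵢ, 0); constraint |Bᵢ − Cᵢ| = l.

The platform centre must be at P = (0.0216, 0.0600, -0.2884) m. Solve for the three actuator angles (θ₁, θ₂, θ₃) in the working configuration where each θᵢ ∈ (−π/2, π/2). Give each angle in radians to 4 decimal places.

θ₁ = -0.1741, θ₂ = -0.3489, θ₃ = 0.4363

φ1=0.0° → target in arm frame (0.0216, 0.0600)
  e−x'=0.1284;  (l²−L²−(e−x')²−y'²−z²)/2L = 0.1764
  θ1 = atan2(B,A) + arccos(C/0.3157) = -0.1741
arm 2 (φ=120.0°): x'=0.0412, y'=-0.0487
  A cos θ + B sin θ = C:  0.1088·cos θ + -0.2884·sin θ = 0.2009
  √(A²+B²)=0.3083;  θ2 = -1.2099+0.8611 ≈ -0.3489
arm 3 (φ=240.0°): x'=-0.0628, y'=-0.0113
  A cos θ + B sin θ = C:  0.2128·cos θ + -0.2884·sin θ = 0.0710
  γ=atan2(-0.2884,0.2128)=-0.9352;  ψ=arccos(0.1980)=1.3715;  θ3=γ+ψ≈0.4363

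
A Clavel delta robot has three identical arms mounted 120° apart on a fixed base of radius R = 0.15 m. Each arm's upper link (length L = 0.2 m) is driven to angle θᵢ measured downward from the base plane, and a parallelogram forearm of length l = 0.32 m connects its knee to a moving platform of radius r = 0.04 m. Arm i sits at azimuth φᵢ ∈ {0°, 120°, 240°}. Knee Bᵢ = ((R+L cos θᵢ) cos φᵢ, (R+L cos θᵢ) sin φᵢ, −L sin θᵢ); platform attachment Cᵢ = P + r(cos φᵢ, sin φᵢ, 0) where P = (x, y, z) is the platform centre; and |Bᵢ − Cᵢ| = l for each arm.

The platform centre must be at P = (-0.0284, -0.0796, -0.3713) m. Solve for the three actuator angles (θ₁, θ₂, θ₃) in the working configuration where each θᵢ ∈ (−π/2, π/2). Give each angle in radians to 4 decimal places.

θ₁ = 1.0473, θ₂ = 1.1344, θ₃ = 0.6111

arm 1 (φ=0.0°): x'=-0.0284, y'=-0.0796
  A cos θ + B sin θ = C:  0.1384·cos θ + -0.3713·sin θ = -0.2524
  θ1 = atan2(B,A) + arccos(C/0.3963) = 1.0473
arm 2 (φ=120.0°): x'=-0.0547, y'=0.0644
  A cos θ + B sin θ = C:  0.1647·cos θ + -0.3713·sin θ = -0.2669
  √(A²+B²)=0.4062;  θ2 = -1.1532+2.2876 ≈ 1.1344
arm 3 (φ=240.0°): x'=0.0831, y'=0.0152
  A=0.0269, B=-0.3713, C=(l²−L²−A²−y'²−z²)/(2L)=-0.1910
  θ3 = atan2(B,A) + arccos(C/0.3723) = 0.6111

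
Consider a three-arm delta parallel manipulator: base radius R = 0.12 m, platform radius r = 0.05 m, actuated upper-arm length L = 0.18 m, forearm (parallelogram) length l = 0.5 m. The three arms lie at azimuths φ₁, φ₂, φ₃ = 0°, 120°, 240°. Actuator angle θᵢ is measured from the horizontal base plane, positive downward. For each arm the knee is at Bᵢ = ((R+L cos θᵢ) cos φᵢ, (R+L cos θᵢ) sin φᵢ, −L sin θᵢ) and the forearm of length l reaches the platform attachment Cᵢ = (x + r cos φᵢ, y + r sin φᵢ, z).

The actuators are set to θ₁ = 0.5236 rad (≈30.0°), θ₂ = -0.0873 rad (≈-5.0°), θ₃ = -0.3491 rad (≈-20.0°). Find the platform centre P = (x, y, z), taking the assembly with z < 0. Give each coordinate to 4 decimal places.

(-0.1558, -0.0446, -0.4099)

φ1=0.0°: virtual centre (0.2259, 0.0000, -0.0900), radius l
centre 2 = (0.2493·cos120.0°, 0.2493·sin120.0°, 0.0157) = (-0.1247, 0.2159, 0.0157)
centre 3 = (0.2391·cos240.0°, 0.2391·sin240.0°, 0.0616) = (-0.1196, -0.2071, 0.0616)
eliminate P² terms by subtracting sphere 1 from 2 and 3
plane₁₂: -0.7011x+0.4318y+0.2114z = 0.0033
det = 0.5887;  x = -0.0037+0.3711z,  y = 0.0016+0.1129z
into |P−centre ₁|² = l²: 1.1504z² + 0.0100z + -0.1892 = 0;  Δ = 0.8708;  z = -0.4099 or 0.4012 → z<0 root = -0.4099
x = -0.1558, y = -0.0446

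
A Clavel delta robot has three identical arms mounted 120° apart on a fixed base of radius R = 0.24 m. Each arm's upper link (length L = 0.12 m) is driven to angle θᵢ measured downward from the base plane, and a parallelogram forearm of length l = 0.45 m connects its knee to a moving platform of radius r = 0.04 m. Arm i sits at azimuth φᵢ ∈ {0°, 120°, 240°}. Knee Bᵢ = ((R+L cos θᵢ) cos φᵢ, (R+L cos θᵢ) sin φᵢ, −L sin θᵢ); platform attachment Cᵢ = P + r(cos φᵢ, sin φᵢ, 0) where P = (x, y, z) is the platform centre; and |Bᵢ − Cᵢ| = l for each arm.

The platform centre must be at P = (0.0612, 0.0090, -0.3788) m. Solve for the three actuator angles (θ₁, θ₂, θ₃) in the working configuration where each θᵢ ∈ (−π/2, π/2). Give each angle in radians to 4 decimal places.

θ₁ = 0.0872, θ₂ = 0.6108, θ₃ = 0.6978

arm 1 (φ=0.0°): x'=0.0612, y'=0.0090
  A cos θ + B sin θ = C:  0.1388·cos θ + -0.3788·sin θ = 0.1053
  γ=atan2(-0.3788,0.1388)=-1.2196;  ψ=arccos(0.2609)=1.3068;  θ1=γ+ψ≈0.0872
φ2=120.0° → target in arm frame (-0.0228, -0.0575)
  e−x'=0.2228;  (l²−L²−(e−x')²−y'²−z²)/2L = -0.0347
  γ=atan2(-0.3788,0.2228)=-1.0391;  ψ=arccos(-0.0791)=1.6499;  θ2=γ+ψ≈0.6108
rotate P by −φ3: (-0.0384, 0.0485, -0.3788)
  e−x'=0.2384;  (l²−L²−(e−x')²−y'²−z²)/2L = -0.0607
  √(A²+B²)=0.4476;  θ3 = -1.0091+1.7069 ≈ 0.6978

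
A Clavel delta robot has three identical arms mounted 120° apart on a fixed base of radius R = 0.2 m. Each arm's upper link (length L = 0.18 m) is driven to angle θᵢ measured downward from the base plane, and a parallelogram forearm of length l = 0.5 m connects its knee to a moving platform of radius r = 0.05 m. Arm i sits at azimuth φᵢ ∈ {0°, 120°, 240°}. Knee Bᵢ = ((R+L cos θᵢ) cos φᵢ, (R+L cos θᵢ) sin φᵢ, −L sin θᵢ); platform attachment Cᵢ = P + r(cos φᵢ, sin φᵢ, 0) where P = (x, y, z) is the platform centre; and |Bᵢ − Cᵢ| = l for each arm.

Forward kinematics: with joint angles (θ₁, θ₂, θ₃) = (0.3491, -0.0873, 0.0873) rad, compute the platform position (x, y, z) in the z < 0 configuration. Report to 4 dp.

arm 1 at φ=0.0°: (R−r)+L cos θ1 = 0.3191;  S1 = (0.3191, 0.0000, -0.0616)
S2 = (0.3293·cos120.0°, 0.3293·sin120.0°, 0.0157) = (-0.1647, 0.2852, 0.0157)
arm 3 at φ=240.0°: (R−r)+L cos θ3 = 0.3293;  S3 = (-0.1647, -0.2852, -0.0157)
subtract pairs → two planes through P
[-0.9676 0.5704 0.1545]·P = 0.0031;  [-0.9676 -0.5704 0.0918]·P = 0.0031
Cramer: x(z) = -0.0032+0.1273z;  y(z) = 0.0000-0.0550z
into |P−S₁|² = l²: 1.0192z² + 0.0411z + -0.1423 = 0;  Δ = 0.5820;  z = -0.3944 or 0.3541 → z<0 root = -0.3944
x = -0.0533, y = 0.0217

(-0.0533, 0.0217, -0.3944)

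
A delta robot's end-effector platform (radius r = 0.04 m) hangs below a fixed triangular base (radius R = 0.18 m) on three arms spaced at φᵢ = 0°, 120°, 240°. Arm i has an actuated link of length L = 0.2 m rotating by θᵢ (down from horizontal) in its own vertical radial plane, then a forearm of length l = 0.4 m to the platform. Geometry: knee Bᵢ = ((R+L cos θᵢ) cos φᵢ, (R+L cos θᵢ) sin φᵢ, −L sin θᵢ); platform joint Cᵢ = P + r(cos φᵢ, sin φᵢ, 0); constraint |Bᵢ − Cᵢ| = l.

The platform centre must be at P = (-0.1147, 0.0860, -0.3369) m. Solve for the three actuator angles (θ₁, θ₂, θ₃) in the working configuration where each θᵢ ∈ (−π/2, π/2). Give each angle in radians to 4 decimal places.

θ₁ = 1.0472, θ₂ = 0.0001, θ₃ = 0.6980

arm 1 (φ=0.0°): x'=-0.1147, y'=0.0860
  e−x'=0.2547;  (l²−L²−(e−x')²−y'²−z²)/2L = -0.1644
  θ1 = atan2(B,A) + arccos(C/0.4223) = 1.0472
φ2=120.0° → target in arm frame (0.1318, 0.0563)
  e−x'=0.0082;  (l²−L²−(e−x')²−y'²−z²)/2L = 0.0081
  γ=atan2(-0.3369,0.0082)=-1.5465;  ψ=arccos(0.0242)=1.5466;  θ2=γ+ψ≈0.0001
arm 3 (φ=240.0°): x'=-0.0171, y'=-0.1423
  A cos θ + B sin θ = C:  0.1571·cos θ + -0.3369·sin θ = -0.0961
  θ3 = atan2(B,A) + arccos(C/0.3717) = 0.6980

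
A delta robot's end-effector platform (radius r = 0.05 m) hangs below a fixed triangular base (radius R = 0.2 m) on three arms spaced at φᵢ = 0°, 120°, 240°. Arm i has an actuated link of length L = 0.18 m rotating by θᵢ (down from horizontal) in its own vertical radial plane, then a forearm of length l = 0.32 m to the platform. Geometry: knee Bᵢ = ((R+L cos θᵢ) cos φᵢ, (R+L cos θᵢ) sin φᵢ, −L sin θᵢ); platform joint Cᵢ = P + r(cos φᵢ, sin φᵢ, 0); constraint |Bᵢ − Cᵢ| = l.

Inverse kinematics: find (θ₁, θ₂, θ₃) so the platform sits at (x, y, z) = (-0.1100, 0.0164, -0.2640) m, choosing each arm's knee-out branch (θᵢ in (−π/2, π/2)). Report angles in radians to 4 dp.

θ₁ = 1.3089, θ₂ = 0.4363, θ₃ = 0.6110

rotate P by −φ1: (-0.1100, 0.0164, -0.2640)
  A=0.2600, B=-0.2640, C=(l²−L²−A²−y'²−z²)/(2L)=-0.1877
  √(A²+B²)=0.3705;  θ1 = -0.7930+2.1019 ≈ 1.3089
arm 2 (φ=120.0°): x'=0.0692, y'=0.0871
  A=0.0808, B=-0.2640, C=(l²−L²−A²−y'²−z²)/(2L)=-0.0383
  √(A²+B²)=0.2761;  θ2 = -1.2738+1.7101 ≈ 0.4363
rotate P by −φ3: (0.0408, -0.1035, -0.2640)
  A cos θ + B sin θ = C:  0.1092·cos θ + -0.2640·sin θ = -0.0620
  γ=atan2(-0.2640,0.1092)=-1.1786;  ψ=arccos(-0.2171)=1.7896;  θ3=γ+ψ≈0.6110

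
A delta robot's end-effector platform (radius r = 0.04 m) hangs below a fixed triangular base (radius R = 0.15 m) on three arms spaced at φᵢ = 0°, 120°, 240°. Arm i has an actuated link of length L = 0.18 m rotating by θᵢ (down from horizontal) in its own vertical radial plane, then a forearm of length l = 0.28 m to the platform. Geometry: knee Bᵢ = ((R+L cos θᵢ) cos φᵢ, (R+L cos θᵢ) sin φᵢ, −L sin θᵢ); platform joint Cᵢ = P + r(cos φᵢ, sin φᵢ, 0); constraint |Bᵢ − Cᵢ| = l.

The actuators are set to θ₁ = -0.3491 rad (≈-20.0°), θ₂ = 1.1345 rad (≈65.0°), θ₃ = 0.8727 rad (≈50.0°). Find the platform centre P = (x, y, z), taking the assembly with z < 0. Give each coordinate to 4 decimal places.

(0.1117, -0.0298, -0.1609)

arm 1 at φ=0.0°: e+L cos θ1 = 0.2791;  centre 1 = (0.2791, 0.0000, 0.0616)
arm 2 at φ=120.0°: e+L cos θ2 = 0.1861;  centre 2 = (-0.0930, 0.1611, -0.1631)
centre 3 = (0.2257·cos240.0°, 0.2257·sin240.0°, -0.1379) = (-0.1128, -0.1955, -0.1379)
eliminate P² terms by subtracting sphere 1 from 2 and 3
[-0.7444 0.3223 -0.4494]·P = -0.0205;  [-0.7840 -0.3909 -0.3989]·P = -0.0118
Cramer: x(z) = 0.0217-0.5597z;  y(z) = -0.0134+0.1019z
sphere 1 gives Az²+Bz+C=0 with A=1.3236, B=0.1623, C=-0.0081;  B²−4AC=0.0695;  roots -0.1609, 0.0383;  negative root z = -0.1609
x = 0.1117, y = -0.0298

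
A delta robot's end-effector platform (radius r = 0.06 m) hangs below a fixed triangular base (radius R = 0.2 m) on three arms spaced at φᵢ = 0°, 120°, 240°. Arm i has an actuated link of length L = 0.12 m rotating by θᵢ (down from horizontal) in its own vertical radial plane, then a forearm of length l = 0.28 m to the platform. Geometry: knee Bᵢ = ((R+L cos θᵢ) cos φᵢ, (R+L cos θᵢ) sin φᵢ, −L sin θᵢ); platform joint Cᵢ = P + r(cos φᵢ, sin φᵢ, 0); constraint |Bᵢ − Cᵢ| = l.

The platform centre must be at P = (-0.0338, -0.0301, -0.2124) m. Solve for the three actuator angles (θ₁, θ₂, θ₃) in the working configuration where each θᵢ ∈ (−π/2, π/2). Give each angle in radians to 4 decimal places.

θ₁ = 0.8725, θ₂ = 0.6979, θ₃ = 0.2624

rotate P by −φ1: (-0.0338, -0.0301, -0.2124)
  A=0.1738, B=-0.2124, C=(l²−L²−A²−y'²−z²)/(2L)=-0.0509
  √(A²+B²)=0.2744;  θ1 = -0.8850+1.7575 ≈ 0.8725
φ2=120.0° → target in arm frame (-0.0092, 0.0443)
  A=0.1492, B=-0.2124, C=(l²−L²−A²−y'²−z²)/(2L)=-0.0222
  θ2 = atan2(B,A) + arccos(C/0.2595) = 0.6979
rotate P by −φ3: (0.0430, -0.0142, -0.2124)
  A cos θ + B sin θ = C:  0.0970·cos θ + -0.2124·sin θ = 0.0386
  θ3 = atan2(B,A) + arccos(C/0.2335) = 0.2624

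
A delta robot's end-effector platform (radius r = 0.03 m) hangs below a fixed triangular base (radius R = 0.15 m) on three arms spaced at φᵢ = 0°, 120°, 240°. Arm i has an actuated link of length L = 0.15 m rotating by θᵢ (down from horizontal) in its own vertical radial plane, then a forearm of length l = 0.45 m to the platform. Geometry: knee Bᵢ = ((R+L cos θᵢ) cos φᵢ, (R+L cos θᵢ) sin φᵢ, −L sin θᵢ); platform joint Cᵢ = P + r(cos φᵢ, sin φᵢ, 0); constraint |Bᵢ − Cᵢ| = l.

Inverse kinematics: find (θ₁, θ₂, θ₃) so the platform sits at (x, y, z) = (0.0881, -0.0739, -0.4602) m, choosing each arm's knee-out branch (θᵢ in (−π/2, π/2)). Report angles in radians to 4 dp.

θ₁ = 0.3493, θ₂ = 1.0471, θ₃ = 0.6110

arm 1 (φ=0.0°): x'=0.0881, y'=-0.0739
  A=0.0319, B=-0.4602, C=(l²−L²−A²−y'²−z²)/(2L)=-0.1275
  γ=atan2(-0.4602,0.0319)=-1.5016;  ψ=arccos(-0.2765)=1.8509;  θ1=γ+ψ≈0.3493
rotate P by −φ2: (-0.1080, -0.0393, -0.4602)
  e−x'=0.2280;  (l²−L²−(e−x')²−y'²−z²)/2L = -0.2845
  θ2 = atan2(B,A) + arccos(C/0.5136) = 1.0471
φ3=240.0° → target in arm frame (0.0199, 0.1132)
  A=0.1001, B=-0.4602, C=(l²−L²−A²−y'²−z²)/(2L)=-0.1821
  γ=atan2(-0.4602,0.1001)=-1.3567;  ψ=arccos(-0.3866)=1.9677;  θ3=γ+ψ≈0.6110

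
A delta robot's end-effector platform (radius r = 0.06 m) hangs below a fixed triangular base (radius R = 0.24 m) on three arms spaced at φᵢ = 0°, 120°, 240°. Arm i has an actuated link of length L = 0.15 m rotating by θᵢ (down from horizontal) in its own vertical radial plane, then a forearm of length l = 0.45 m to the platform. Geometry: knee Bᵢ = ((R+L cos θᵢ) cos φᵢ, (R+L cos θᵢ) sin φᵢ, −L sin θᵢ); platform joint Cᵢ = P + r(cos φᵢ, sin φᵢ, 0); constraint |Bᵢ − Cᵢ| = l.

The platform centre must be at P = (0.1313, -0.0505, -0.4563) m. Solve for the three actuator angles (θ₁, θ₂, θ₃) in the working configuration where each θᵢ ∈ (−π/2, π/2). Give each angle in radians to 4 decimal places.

θ₁ = 0.3494, θ₂ = 1.3967, θ₃ = 1.0474

rotate P by −φ1: (0.1313, -0.0505, -0.4563)
  A cos θ + B sin θ = C:  0.0487·cos θ + -0.4563·sin θ = -0.1104
  √(A²+B²)=0.4589;  θ1 = -1.4645+1.8138 ≈ 0.3494
φ2=120.0° → target in arm frame (-0.1094, -0.0885)
  A cos θ + B sin θ = C:  0.2894·cos θ + -0.4563·sin θ = -0.3993
  θ2 = atan2(B,A) + arccos(C/0.5403) = 1.3967
rotate P by −φ3: (-0.0219, 0.1390, -0.4563)
  A=0.2019, B=-0.4563, C=(l²−L²−A²−y'²−z²)/(2L)=-0.2943
  √(A²+B²)=0.4990;  θ3 = -1.1542+2.2016 ≈ 1.0474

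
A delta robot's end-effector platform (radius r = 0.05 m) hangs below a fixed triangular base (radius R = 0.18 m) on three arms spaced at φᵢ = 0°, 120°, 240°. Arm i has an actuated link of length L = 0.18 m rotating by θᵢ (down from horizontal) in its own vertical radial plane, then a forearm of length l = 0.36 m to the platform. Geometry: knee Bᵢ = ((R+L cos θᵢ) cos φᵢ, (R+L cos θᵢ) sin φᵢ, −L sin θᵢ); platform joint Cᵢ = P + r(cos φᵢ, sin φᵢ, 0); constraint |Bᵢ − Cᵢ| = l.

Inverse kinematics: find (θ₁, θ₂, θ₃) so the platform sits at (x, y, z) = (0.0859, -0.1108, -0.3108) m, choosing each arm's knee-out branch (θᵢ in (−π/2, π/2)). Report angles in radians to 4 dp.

θ₁ = 0.2617, θ₂ = 1.2220, θ₃ = 0.4364

φ1=0.0° → target in arm frame (0.0859, -0.1108)
  e−x'=0.0441;  (l²−L²−(e−x')²−y'²−z²)/2L = -0.0378
  √(A²+B²)=0.3139;  θ1 = -1.4298+1.6916 ≈ 0.2617
φ2=120.0° → target in arm frame (-0.1389, -0.0190)
  e−x'=0.2689;  (l²−L²−(e−x')²−y'²−z²)/2L = -0.2002
  θ2 = atan2(B,A) + arccos(C/0.4110) = 1.2220
φ3=240.0° → target in arm frame (0.0530, 0.1298)
  A=0.0770, B=-0.3108, C=(l²−L²−A²−y'²−z²)/(2L)=-0.0616
  γ=atan2(-0.3108,0.0770)=-1.3280;  ψ=arccos(-0.1923)=1.7643;  θ3=γ+ψ≈0.4364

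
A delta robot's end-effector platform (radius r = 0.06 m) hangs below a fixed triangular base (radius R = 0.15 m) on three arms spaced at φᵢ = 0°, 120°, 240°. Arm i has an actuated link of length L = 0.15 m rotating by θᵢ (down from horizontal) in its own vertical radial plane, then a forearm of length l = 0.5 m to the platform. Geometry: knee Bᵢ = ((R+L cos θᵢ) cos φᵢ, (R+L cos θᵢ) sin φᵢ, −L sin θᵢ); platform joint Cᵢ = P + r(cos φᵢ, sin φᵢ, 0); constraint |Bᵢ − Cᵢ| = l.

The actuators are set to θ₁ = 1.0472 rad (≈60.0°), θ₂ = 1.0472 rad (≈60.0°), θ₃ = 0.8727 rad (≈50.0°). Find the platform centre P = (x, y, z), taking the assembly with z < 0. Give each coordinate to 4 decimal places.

centre 1 = (0.1650·cos0.0°, 0.1650·sin0.0°, -0.1299) = (0.1650, 0.0000, -0.1299)
centre 2 = (0.1650·cos120.0°, 0.1650·sin120.0°, -0.1299) = (-0.0825, 0.1429, -0.1299)
arm 3 at φ=240.0°: ρ3 = 0.1864;  centre 3 = (-0.0932, -0.1614, -0.1149)
eliminate P² terms by subtracting sphere 1 from 2 and 3
[-0.4950 0.2858 0.0000]·P = 0.0000;  [-0.5164 -0.3229 0.0300]·P = 0.0039
Cramer: x(z) = -0.0036+0.0279z;  y(z) = -0.0062+0.0483z
sphere 1 gives Az²+Bz+C=0 with A=1.0031, B=0.2498, C=-0.2047;  B²−4AC=0.8836;  roots -0.5931, 0.3440;  negative root z = -0.5931
x = -0.0201, y = -0.0348

(-0.0201, -0.0348, -0.5931)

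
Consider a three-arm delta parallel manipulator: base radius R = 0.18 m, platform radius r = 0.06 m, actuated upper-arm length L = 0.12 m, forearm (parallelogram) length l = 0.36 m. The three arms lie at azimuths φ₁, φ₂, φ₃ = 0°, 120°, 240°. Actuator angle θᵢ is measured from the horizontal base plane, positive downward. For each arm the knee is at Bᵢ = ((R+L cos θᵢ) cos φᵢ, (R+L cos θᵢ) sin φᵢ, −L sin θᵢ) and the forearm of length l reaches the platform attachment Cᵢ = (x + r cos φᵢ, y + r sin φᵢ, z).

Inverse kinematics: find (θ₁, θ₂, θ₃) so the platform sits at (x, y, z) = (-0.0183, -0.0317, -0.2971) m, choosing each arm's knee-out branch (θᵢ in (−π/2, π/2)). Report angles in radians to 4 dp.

rotate P by −φ1: (-0.0183, -0.0317, -0.2971)
  A=0.1383, B=-0.2971, C=(l²−L²−A²−y'²−z²)/(2L)=0.0283
  θ1 = atan2(B,A) + arccos(C/0.3277) = 0.3491
φ2=120.0° → target in arm frame (-0.0183, 0.0317)
  A=0.1383, B=-0.2971, C=(l²−L²−A²−y'²−z²)/(2L)=0.0283
  θ2 = atan2(B,A) + arccos(C/0.3277) = 0.3491
φ3=240.0° → target in arm frame (0.0366, 0.0000)
  A=0.0834, B=-0.2971, C=(l²−L²−A²−y'²−z²)/(2L)=0.0832
  θ3 = atan2(B,A) + arccos(C/0.3086) = 0.0005

θ₁ = 0.3491, θ₂ = 0.3491, θ₃ = 0.0005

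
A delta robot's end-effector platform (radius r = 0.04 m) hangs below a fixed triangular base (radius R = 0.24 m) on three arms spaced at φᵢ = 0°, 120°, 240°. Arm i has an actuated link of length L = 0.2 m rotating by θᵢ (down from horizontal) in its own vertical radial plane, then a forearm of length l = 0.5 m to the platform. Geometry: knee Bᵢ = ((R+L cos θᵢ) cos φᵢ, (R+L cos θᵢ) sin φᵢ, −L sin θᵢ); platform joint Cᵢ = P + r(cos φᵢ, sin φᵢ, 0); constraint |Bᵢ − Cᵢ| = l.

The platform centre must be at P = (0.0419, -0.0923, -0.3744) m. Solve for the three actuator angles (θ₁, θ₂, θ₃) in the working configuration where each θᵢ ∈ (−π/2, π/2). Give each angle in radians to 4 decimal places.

θ₁ = 0.1743, θ₂ = 0.7855, θ₃ = 0.0872

arm 1 (φ=0.0°): x'=0.0419, y'=-0.0923
  A=0.1581, B=-0.3744, C=(l²−L²−A²−y'²−z²)/(2L)=0.0908
  √(A²+B²)=0.4064;  θ1 = -1.1712+1.3455 ≈ 0.1743
arm 2 (φ=120.0°): x'=-0.1009, y'=0.0099
  A cos θ + B sin θ = C:  0.3009·cos θ + -0.3744·sin θ = -0.0520
  γ=atan2(-0.3744,0.3009)=-0.8938;  ψ=arccos(-0.1083)=1.6793;  θ2=γ+ψ≈0.7855
φ3=240.0° → target in arm frame (0.0590, 0.0824)
  A=0.1410, B=-0.3744, C=(l²−L²−A²−y'²−z²)/(2L)=0.1079
  θ3 = atan2(B,A) + arccos(C/0.4001) = 0.0872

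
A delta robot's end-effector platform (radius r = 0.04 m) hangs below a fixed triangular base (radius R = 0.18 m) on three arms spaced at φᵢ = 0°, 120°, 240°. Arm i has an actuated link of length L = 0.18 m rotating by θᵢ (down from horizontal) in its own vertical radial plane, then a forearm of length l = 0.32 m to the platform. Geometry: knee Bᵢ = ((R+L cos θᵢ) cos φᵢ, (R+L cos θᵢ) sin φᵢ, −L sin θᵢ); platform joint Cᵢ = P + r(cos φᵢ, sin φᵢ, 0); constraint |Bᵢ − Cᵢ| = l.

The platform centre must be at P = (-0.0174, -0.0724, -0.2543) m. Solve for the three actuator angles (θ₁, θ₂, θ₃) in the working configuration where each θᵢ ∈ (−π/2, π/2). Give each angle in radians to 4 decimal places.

φ1=0.0° → target in arm frame (-0.0174, -0.0724)
  e−x'=0.1574;  (l²−L²−(e−x')²−y'²−z²)/2L = -0.0686
  √(A²+B²)=0.2991;  θ1 = -1.0166+1.8021 ≈ 0.7856
arm 2 (φ=120.0°): x'=-0.0540, y'=0.0513
  e−x'=0.1940;  (l²−L²−(e−x')²−y'²−z²)/2L = -0.0970
  √(A²+B²)=0.3199;  θ2 = -0.9191+1.8790 ≈ 0.9599
rotate P by −φ3: (0.0714, 0.0211, -0.2543)
  A=0.0686, B=-0.2543, C=(l²−L²−A²−y'²−z²)/(2L)=0.0005
  θ3 = atan2(B,A) + arccos(C/0.2634) = 0.2616

θ₁ = 0.7856, θ₂ = 0.9599, θ₃ = 0.2616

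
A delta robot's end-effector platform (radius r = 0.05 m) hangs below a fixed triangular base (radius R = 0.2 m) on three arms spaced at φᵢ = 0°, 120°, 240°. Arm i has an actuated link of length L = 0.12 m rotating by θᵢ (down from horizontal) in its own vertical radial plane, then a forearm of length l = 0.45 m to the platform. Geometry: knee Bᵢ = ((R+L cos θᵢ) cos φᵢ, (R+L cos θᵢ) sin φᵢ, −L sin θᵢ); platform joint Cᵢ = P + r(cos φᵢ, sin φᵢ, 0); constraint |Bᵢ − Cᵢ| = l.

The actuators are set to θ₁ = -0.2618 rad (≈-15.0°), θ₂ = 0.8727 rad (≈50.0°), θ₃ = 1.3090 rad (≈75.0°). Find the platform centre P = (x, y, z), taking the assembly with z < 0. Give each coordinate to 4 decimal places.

(0.1774, 0.0587, -0.4062)

O1 = (0.2659·cos0.0°, 0.2659·sin0.0°, 0.0311) = (0.2659, 0.0000, 0.0311)
arm 2 at φ=120.0°: e+L cos θ2 = 0.2271;  O2 = (-0.1136, 0.1967, -0.0919)
arm 3 at φ=240.0°: e+L cos θ3 = 0.1811;  O3 = (-0.0905, -0.1568, -0.1159)
|O₂|²−|O₁|² = -0.0116;  |O₃|²−|O₁|² = -0.0255
linear system: -0.7590x+0.3934y = -0.0116−-0.2460z; -0.7129x+-0.3136y = -0.0255−-0.2939z
Cramer: x(z) = 0.0264-0.3718z;  y(z) = 0.0213-0.0921z
sphere 1 gives Az²+Bz+C=0 with A=1.1467, B=0.1121, C=-0.1437;  B²−4AC=0.6717;  roots -0.4062, 0.3085;  negative root z = -0.4062
x = 0.1774, y = 0.0587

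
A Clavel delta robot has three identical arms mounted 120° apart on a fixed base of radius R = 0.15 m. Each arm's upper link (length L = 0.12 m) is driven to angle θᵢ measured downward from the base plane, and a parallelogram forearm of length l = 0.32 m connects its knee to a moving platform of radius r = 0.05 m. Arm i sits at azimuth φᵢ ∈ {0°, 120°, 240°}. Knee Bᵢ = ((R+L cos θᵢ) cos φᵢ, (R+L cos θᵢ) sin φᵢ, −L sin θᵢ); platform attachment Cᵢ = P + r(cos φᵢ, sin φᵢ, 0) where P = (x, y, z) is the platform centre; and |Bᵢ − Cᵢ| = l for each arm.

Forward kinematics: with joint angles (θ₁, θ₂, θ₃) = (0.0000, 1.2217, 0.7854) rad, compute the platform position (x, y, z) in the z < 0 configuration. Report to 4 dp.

φ1=0.0°: virtual centre (0.2200, 0.0000, 0.0000), radius l
arm 2 at φ=120.0°: (R−r)+L cos θ2 = 0.1410;  O2 = (-0.0705, 0.1221, -0.1128)
arm 3 at φ=240.0°: (R−r)+L cos θ3 = 0.1849;  O3 = (-0.0924, -0.1601, -0.0849)
subtract pairs → two planes through P
linear system: -0.5810x+0.2443y = -0.0158−-0.2255z; -0.6249x+-0.3202y = -0.0070−-0.1697z
Cramer: x(z) = 0.0200-0.3356z;  y(z) = -0.0171+0.1249z
sphere 1 gives Az²+Bz+C=0 with A=1.1282, B=0.1300, C=-0.0621;  B²−4AC=0.2972;  roots -0.2992, 0.1840;  negative root z = -0.2992
x = 0.1204, y = -0.0545

(0.1204, -0.0545, -0.2992)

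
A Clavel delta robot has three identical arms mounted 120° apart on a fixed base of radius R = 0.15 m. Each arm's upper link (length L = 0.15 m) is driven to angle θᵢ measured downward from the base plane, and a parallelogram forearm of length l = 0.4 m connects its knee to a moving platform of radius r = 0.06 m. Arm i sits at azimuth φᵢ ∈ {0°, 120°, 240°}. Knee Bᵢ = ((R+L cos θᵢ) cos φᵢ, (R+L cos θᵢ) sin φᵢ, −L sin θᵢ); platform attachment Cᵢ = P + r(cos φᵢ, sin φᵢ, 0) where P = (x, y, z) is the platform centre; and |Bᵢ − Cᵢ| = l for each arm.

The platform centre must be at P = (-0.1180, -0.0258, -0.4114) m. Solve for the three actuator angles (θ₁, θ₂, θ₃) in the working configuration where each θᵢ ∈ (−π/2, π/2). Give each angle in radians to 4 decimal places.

θ₁ = 1.0472, θ₂ = 0.5235, θ₃ = 0.3493

arm 1 (φ=0.0°): x'=-0.1180, y'=-0.0258
  A=0.2080, B=-0.4114, C=(l²−L²−A²−y'²−z²)/(2L)=-0.2523
  √(A²+B²)=0.4610;  θ1 = -1.1027+2.1498 ≈ 1.0472
arm 2 (φ=120.0°): x'=0.0367, y'=0.1151
  A=0.0533, B=-0.4114, C=(l²−L²−A²−y'²−z²)/(2L)=-0.1595
  √(A²+B²)=0.4148;  θ2 = -1.4419+1.9654 ≈ 0.5235
rotate P by −φ3: (0.0813, -0.0893, -0.4114)
  e−x'=0.0087;  (l²−L²−(e−x')²−y'²−z²)/2L = -0.1327
  γ=atan2(-0.4114,0.0087)=-1.5498;  ψ=arccos(-0.3224)=1.8990;  θ3=γ+ψ≈0.3493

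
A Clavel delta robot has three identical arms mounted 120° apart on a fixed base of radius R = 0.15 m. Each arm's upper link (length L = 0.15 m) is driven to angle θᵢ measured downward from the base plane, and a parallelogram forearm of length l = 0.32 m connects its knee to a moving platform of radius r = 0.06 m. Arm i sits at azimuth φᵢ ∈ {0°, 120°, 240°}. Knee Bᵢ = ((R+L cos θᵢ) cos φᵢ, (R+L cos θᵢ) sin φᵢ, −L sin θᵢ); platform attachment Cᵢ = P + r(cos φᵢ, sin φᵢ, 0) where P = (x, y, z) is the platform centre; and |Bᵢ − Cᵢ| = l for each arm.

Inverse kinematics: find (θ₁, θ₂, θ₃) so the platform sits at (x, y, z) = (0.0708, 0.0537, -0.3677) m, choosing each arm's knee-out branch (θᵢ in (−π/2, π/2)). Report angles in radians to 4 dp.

rotate P by −φ1: (0.0708, 0.0537, -0.3677)
  A cos θ + B sin θ = C:  0.0192·cos θ + -0.3677·sin θ = -0.1952
  θ1 = atan2(B,A) + arccos(C/0.3682) = 0.6109
φ2=120.0° → target in arm frame (0.0111, -0.0882)
  e−x'=0.0789;  (l²−L²−(e−x')²−y'²−z²)/2L = -0.2310
  θ2 = atan2(B,A) + arccos(C/0.3761) = 0.8728
arm 3 (φ=240.0°): x'=-0.0819, y'=0.0345
  A cos θ + B sin θ = C:  0.1719·cos θ + -0.3677·sin θ = -0.2868
  √(A²+B²)=0.4059;  θ3 = -1.1335+2.3555 ≈ 1.2220

θ₁ = 0.6109, θ₂ = 0.8728, θ₃ = 1.2220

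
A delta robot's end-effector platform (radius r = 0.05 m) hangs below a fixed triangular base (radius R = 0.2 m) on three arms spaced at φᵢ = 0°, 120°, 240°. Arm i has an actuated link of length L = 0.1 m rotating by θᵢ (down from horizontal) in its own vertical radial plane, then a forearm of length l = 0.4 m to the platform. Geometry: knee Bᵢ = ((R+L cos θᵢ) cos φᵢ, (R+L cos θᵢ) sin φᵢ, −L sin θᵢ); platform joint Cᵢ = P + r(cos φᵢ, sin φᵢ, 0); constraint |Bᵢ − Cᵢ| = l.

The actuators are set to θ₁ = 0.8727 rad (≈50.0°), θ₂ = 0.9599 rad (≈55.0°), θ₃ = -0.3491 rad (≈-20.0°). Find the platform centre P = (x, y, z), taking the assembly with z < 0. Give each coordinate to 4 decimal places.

(-0.0558, -0.1149, -0.3483)

φ1=0.0°: virtual centre (0.2143, 0.0000, -0.0766), radius l
S2 = (0.2074·cos120.0°, 0.2074·sin120.0°, -0.0819) = (-0.1037, 0.1796, -0.0819)
φ3=240.0°: virtual centre (-0.1220, -0.2113, 0.0342), radius l
eliminate P² terms by subtracting sphere 1 from 2 and 3
linear system: -0.6359x+0.3592y = -0.0021−-0.0106z; -0.6725x+-0.4226y = 0.0089−0.2216z
Cramer: x(z) = -0.0046+0.1472z;  y(z) = -0.0138+0.2902z
into |P−S₁|² = l²: 1.1059z² + 0.0808z + -0.1061 = 0;  Δ = 0.4757;  z = -0.3483 or 0.2753 → z<0 root = -0.3483
x = -0.0558, y = -0.1149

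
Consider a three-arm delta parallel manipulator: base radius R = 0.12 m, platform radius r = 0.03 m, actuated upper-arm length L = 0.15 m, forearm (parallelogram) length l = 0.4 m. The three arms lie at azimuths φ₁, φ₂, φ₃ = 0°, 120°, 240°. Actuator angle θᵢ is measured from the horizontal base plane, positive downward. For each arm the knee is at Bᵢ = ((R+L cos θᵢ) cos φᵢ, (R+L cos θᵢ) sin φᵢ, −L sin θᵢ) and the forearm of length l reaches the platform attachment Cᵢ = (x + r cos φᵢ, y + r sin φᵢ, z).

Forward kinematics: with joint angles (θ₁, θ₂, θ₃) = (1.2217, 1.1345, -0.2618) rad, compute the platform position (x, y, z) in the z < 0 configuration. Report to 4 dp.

φ1=0.0°: virtual centre (0.1413, 0.0000, -0.1410), radius l
φ2=120.0°: virtual centre (-0.0767, 0.1328, -0.1359), radius l
φ3=240.0°: virtual centre (-0.1174, -0.2034, 0.0388), radius l
|S₂|²−|S₁|² = 0.0022;  |S₃|²−|S₁|² = 0.0168
linear system: -0.4360x+0.2657y = 0.0022−0.0100z; -0.5175x+-0.4068y = 0.0168−0.3596z
det = 0.3149;  x = -0.0170+0.3163z,  y = -0.0198+0.4814z
sphere 1 gives Az²+Bz+C=0 with A=1.3318, B=0.1627, C=-0.1147;  B²−4AC=0.6374;  roots -0.3608, 0.2386;  negative root z = -0.3608
x = -0.1312, y = -0.1935

(-0.1312, -0.1935, -0.3608)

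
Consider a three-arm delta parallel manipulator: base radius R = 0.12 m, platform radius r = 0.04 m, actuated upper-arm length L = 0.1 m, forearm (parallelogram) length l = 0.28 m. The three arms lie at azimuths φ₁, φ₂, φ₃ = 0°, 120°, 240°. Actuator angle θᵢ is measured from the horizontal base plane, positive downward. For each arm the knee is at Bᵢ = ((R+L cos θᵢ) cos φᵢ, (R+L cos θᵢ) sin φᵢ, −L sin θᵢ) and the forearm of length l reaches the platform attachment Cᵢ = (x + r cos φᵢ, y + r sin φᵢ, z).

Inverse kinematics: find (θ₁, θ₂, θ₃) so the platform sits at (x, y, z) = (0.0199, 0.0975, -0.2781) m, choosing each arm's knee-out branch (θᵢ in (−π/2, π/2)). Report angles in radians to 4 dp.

φ1=0.0° → target in arm frame (0.0199, 0.0975)
  A=0.0601, B=-0.2781, C=(l²−L²−A²−y'²−z²)/(2L)=-0.1103
  θ1 = atan2(B,A) + arccos(C/0.2845) = 0.6109
rotate P by −φ2: (0.0745, -0.0660, -0.2781)
  A cos θ + B sin θ = C:  0.0055·cos θ + -0.2781·sin θ = -0.0666
  γ=atan2(-0.2781,0.0055)=-1.5510;  ψ=arccos(-0.2395)=1.8127;  θ2=γ+ψ≈0.2617
φ3=240.0° → target in arm frame (-0.0944, -0.0315)
  A cos θ + B sin θ = C:  0.1744·cos θ + -0.2781·sin θ = -0.2017
  θ3 = atan2(B,A) + arccos(C/0.3283) = 1.2219

θ₁ = 0.6109, θ₂ = 0.2617, θ₃ = 1.2219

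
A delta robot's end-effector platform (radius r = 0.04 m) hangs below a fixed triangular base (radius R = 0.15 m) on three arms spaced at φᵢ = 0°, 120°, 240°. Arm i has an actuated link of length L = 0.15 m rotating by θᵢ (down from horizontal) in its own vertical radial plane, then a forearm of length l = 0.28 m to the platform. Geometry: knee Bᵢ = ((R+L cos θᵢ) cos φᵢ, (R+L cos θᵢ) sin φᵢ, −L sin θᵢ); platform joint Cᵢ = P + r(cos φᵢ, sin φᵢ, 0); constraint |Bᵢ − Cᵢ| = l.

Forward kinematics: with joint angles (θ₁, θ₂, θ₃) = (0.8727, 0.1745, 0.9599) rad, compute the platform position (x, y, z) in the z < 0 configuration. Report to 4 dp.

arm 1 at φ=0.0°: (R−r)+L cos θ1 = 0.2064;  O1 = (0.2064, 0.0000, -0.1149)
arm 2 at φ=120.0°: (R−r)+L cos θ2 = 0.2577;  O2 = (-0.1289, 0.2232, -0.0260)
arm 3 at φ=240.0°: (R−r)+L cos θ3 = 0.1960;  O3 = (-0.0980, -0.1698, -0.1229)
subtract pairs → two planes through P
linear system: -0.6706x+0.4464y = 0.0113−0.1777z; -0.6089x+-0.3396y = -0.0023−-0.0159z
Cramer: x(z) = -0.0056+0.1066z;  y(z) = 0.0168-0.2380z
into |P−O₁|² = l²: 1.0680z² + 0.1766z + -0.0199 = 0;  Δ = 0.1164;  z = -0.2424 or 0.0771 → z<0 root = -0.2424
x = -0.0315, y = 0.0745

(-0.0315, 0.0745, -0.2424)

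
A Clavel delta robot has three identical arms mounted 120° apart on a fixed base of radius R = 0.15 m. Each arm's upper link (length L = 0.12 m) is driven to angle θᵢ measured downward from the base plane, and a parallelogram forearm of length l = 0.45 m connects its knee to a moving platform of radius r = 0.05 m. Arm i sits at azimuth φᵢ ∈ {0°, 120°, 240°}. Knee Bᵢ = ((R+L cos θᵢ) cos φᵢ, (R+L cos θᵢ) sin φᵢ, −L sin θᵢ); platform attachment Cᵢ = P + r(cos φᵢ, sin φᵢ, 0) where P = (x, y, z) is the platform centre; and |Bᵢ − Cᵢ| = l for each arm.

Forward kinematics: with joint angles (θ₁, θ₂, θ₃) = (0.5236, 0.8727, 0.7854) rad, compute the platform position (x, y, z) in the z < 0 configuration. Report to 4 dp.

arm 1 at φ=0.0°: (R−r)+L cos θ1 = 0.2039;  O1 = (0.2039, 0.0000, -0.0600)
φ2=120.0°: virtual centre (-0.0886, 0.1534, -0.0919), radius l
arm 3 at φ=240.0°: (R−r)+L cos θ3 = 0.1849;  O3 = (-0.0924, -0.1601, -0.0849)
|O₂|²−|O₁|² = -0.0054;  |O₃|²−|O₁|² = -0.0038
linear system: -0.5850x+0.3068y = -0.0054−-0.0639z; -0.5927x+-0.3202y = -0.0038−-0.0497z
Cramer: x(z) = 0.0078-0.0967z;  y(z) = -0.0026+0.0238z
into |P−O₁|² = l²: 1.0099z² + 0.1578z + -0.1604 = 0;  Δ = 0.6730;  z = -0.4843 or 0.3280 → z<0 root = -0.4843
x = 0.0546, y = -0.0141

(0.0546, -0.0141, -0.4843)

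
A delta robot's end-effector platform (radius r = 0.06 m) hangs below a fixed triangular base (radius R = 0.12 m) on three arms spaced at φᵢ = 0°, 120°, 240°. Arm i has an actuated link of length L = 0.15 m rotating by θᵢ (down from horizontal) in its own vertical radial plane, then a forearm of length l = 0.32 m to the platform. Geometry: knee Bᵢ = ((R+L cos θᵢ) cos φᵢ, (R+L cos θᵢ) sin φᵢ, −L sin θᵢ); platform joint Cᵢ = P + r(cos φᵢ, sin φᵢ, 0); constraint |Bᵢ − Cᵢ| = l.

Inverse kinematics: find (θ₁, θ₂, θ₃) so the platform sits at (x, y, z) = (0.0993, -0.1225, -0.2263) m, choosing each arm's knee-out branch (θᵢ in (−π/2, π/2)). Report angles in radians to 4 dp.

θ₁ = -0.3490, θ₂ = 0.9597, θ₃ = -0.0875

arm 1 (φ=0.0°): x'=0.0993, y'=-0.1225
  A=-0.0393, B=-0.2263, C=(l²−L²−A²−y'²−z²)/(2L)=0.0405
  √(A²+B²)=0.2297;  θ1 = -1.7427+1.3937 ≈ -0.3490
arm 2 (φ=120.0°): x'=-0.1557, y'=-0.0247
  e−x'=0.2157;  (l²−L²−(e−x')²−y'²−z²)/2L = -0.0616
  θ2 = atan2(B,A) + arccos(C/0.3127) = 0.9597
φ3=240.0° → target in arm frame (0.0564, 0.1472)
  A cos θ + B sin θ = C:  0.0036·cos θ + -0.2263·sin θ = 0.0233
  θ3 = atan2(B,A) + arccos(C/0.2263) = -0.0875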